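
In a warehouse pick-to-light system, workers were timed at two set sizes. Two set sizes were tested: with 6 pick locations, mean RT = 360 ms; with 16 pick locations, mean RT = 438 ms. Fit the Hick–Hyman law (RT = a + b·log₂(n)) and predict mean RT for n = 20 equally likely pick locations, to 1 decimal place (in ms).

Fit slope and intercept:
  b = (438 − 360) / (log₂ 16 − log₂ 6) = 78 / (4 − 2.5850) = 55.122 ms/bit
  a = 360 − 55.122 × 2.5850 = 217.511 ms
Then RT(20) = 217.511 + 55.122 × log₂ 20 = 217.511 + 55.122 × 4.3219 ≈ 455.745 ms.

455.7 ms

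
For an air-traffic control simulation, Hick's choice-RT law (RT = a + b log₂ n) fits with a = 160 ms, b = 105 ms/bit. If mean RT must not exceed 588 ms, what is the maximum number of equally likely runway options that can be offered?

16

Information budget: (588 − 160)/105 = 4.0762 bits, so n ≤ 2^4.0762 = 16.868 → at most 16.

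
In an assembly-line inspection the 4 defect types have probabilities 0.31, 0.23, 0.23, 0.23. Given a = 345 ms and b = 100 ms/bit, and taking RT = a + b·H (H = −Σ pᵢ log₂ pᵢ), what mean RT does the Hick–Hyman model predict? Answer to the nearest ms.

544 ms

H = 0.31·log₂(1/0.31) + 0.23·log₂(1/0.23) + 0.23·log₂(1/0.23) + 0.23·log₂(1/0.23) = 1.9868 bits.
RT = 345 + 100 × 1.9868 = 543.68 ms.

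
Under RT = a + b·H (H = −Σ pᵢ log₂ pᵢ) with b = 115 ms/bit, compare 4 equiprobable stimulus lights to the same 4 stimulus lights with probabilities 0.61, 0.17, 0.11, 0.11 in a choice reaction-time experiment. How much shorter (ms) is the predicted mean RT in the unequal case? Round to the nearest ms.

Equiprobable entropy H₀ = log₂ 4 = 2.0000 bits.
Skewed entropy H = −Σ pᵢ log₂ pᵢ = 1.5702 bits.
ΔRT = b·(H₀ − H) = 115 × 0.4298 = 49.43 ms.

49 ms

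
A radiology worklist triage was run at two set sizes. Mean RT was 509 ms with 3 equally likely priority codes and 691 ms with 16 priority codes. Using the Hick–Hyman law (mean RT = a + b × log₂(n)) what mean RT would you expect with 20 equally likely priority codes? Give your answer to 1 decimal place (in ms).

715.3 ms

RT is linear in log₂ n, so two points fix the line:
  b = (691 − 509) / (log₂ 16 − log₂ 3) = 182 / (4 − 1.5850) = 75.361 ms/bit
  a = 509 − 75.361 × 1.5850 = 389.555 ms
Then RT(20) = 389.555 + 75.361 × log₂ 20 = 389.555 + 75.361 × 4.3219 ≈ 715.261 ms.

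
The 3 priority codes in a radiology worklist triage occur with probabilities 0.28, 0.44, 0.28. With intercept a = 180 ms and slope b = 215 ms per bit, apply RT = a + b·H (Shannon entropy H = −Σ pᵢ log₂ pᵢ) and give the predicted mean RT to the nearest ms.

513 ms

H = 0.28·log₂(1/0.28) + 0.44·log₂(1/0.44) + 0.28·log₂(1/0.28) = 1.5496 bits.
RT = 180 + 215 × 1.5496 = 513.16 ms.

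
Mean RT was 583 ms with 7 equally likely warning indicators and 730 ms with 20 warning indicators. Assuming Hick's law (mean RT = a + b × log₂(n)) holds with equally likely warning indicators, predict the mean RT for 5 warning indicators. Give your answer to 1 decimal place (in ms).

With log₂ n on the abscissa the relation is linear; from the two conditions:
  b = (730 − 583) / (log₂ 20 − log₂ 7) = 147 / (4.3219 − 2.8074) = 97.057 ms/bit
  a = 583 − 97.057 × 2.8074 = 310.526 ms
Then RT(5) = 310.526 + 97.057 × log₂ 5 = 310.526 + 97.057 × 2.3219 ≈ 535.886 ms.

535.9 ms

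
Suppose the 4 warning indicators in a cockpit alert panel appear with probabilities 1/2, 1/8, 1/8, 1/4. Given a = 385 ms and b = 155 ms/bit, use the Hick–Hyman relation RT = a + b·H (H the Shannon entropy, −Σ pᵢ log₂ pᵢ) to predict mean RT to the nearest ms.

656 ms

Each term −pᵢ log₂ pᵢ: 0.5·1 + 0.125·3 + 0.125·3 + 0.25·2; summed, H = 1.750 bits.
Mean RT = a + bH = 385 + 155·1.750 = 656.25 ms.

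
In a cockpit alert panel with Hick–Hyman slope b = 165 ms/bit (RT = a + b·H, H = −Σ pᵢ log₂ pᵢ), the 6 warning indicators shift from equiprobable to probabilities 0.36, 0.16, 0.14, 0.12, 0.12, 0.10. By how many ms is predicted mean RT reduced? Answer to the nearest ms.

28 ms

The RT saving is b·ΔH. Equiprobable H₀ = log₂(6) = 2.5850 bits; with the given probabilities H = 2.4171 bits.
b·(H₀ − H) = 165 × (2.5850 − 2.4171) = 27.70 ms.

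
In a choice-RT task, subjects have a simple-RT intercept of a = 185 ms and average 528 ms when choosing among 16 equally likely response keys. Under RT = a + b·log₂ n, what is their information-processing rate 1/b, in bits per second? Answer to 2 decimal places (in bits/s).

b = (528 − 185)/log₂ 16 = 343/4 = 85.750 ms per bit = 0.08575 s/bit; the reciprocal is 11.662 bits/s.

11.66 bits/s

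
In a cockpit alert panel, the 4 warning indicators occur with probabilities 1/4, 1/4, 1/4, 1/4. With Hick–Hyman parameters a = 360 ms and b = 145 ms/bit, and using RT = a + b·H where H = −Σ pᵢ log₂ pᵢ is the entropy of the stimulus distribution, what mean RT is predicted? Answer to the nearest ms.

650 ms

H = −Σ pᵢ log₂ pᵢ = 0.25·2 + 0.25·2 + 0.25·2 + 0.25·2 = 2.000 bits.
RT = 360 + 145 × 2.000 = 650.00 ms.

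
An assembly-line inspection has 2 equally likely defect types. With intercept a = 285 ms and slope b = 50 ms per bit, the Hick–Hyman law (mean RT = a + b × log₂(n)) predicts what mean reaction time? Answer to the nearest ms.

log₂(2) = 1 bits, so RT = 285 + 50 × 1 ≈ 335.000 ms.

335 ms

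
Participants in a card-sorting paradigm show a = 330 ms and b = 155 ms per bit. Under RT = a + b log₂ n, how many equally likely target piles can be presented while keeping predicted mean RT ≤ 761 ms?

6

Set 330 + 155·log₂ n ≤ 761 → log₂ n ≤ (761 − 330)/155 = 2.7806.
So n ≤ 2^2.7806 = 6.872; the largest integer n is 6.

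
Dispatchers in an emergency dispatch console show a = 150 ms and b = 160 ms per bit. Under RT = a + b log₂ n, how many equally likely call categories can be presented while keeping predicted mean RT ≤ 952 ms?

Set 150 + 160·log₂ n ≤ 952 → log₂ n ≤ (952 − 150)/160 = 5.0125.
So n ≤ 2^5.0125 = 32.278; the largest integer n is 32.

32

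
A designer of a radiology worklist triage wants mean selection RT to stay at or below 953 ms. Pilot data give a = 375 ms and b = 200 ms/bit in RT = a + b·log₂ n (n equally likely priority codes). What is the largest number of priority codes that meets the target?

Information budget: (953 − 375)/200 = 2.8900 bits, so n ≤ 2^2.8900 = 7.413 → at most 7.

7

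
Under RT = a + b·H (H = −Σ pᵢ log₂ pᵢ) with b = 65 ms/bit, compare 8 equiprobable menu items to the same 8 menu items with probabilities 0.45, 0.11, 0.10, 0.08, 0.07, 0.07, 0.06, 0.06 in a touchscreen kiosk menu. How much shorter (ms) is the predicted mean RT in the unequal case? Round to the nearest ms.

31 ms

Equiprobable entropy H₀ = log₂ 8 = 3.0000 bits.
Skewed entropy H = −Σ pᵢ log₂ pᵢ = 2.5166 bits.
ΔRT = b·(H₀ − H) = 65 × 0.4834 = 31.42 ms.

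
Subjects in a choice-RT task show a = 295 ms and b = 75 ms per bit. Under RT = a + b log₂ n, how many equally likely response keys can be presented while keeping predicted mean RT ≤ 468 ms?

Information budget: (468 − 295)/75 = 2.3067 bits, so n ≤ 2^2.3067 = 4.947 → at most 4.

4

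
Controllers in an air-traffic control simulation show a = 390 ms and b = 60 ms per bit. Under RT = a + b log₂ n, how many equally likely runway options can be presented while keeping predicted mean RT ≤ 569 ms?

60·log₂ n ≤ 569 − 390 = 179, giving log₂ n ≤ 2.9833 and n ≤ 7.908. The largest whole number is 7.

7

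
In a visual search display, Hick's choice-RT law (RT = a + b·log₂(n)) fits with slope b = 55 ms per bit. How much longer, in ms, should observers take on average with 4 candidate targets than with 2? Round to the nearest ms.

ΔRT = (a + b log₂ n₂) − (a + b log₂ n₁) = b·(log₂ n₂ − log₂ n₁).
log₂(4) − log₂(2) = log₂(4/2) = log₂(2) = 1.
ΔRT = 55 × 1.0000 = 55.000 ms.

55 ms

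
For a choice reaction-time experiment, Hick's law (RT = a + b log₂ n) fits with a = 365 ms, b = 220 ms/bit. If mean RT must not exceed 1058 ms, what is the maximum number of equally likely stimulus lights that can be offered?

8

Set 365 + 220·log₂ n ≤ 1058 → log₂ n ≤ (1058 − 365)/220 = 3.1500.
So n ≤ 2^3.1500 = 8.877; the largest integer n is 8.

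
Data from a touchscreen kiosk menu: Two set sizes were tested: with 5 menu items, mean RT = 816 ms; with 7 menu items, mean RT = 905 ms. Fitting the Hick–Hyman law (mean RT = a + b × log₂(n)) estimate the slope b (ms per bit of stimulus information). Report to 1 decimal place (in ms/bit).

183.3 ms/bit

Slope: b = (905 − 816) / (log₂ 7 − log₂ 5) = 89/0.4854 = 183.344 ms/bit.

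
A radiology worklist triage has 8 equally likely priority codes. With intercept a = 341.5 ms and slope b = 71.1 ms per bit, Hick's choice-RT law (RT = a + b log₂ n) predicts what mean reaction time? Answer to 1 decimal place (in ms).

554.8 ms

log₂(8) = 3 bits, so RT = 341.5 + 71.1 × 3 ≈ 554.800 ms.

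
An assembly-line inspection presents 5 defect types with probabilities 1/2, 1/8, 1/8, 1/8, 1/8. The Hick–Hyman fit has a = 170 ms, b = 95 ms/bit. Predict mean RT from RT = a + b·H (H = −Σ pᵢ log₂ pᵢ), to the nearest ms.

H = −Σ pᵢ log₂ pᵢ = 0.5·1 + 0.125·3 + 0.125·3 + 0.125·3 + 0.125·3 = 2.000 bits.
RT = 170 + 95 × 2.000 = 360.00 ms.

360 ms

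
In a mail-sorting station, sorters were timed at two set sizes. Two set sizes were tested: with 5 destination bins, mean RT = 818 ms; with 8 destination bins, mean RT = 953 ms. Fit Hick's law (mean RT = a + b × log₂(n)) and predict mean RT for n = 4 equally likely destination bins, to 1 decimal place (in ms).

753.9 ms

RT is linear in log₂ n, so two points fix the line:
  b = (953 − 818) / (log₂ 8 − log₂ 5) = 135 / (3 − 2.3219) = 199.094 ms/bit
  a = 818 − 199.094 × 2.3219 = 355.718 ms
Then RT(4) = 355.718 + 199.094 × log₂ 4 = 355.718 + 199.094 × 2 ≈ 753.906 ms.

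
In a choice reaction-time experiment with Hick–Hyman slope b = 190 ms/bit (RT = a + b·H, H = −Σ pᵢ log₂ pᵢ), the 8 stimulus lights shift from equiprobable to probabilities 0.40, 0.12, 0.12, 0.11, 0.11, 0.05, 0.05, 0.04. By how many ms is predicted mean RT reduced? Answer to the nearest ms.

80 ms

The RT saving is b·ΔH. Equiprobable H₀ = log₂(8) = 3.0000 bits; with the given probabilities H = 2.5814 bits.
b·(H₀ − H) = 190 × (3.0000 − 2.5814) = 79.53 ms.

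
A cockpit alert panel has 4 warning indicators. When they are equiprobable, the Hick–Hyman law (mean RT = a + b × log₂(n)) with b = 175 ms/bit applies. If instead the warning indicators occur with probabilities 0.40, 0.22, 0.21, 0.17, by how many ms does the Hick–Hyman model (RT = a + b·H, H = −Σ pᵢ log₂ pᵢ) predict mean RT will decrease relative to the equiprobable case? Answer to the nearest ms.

The RT saving is b·ΔH. Equiprobable H₀ = log₂(4) = 2.0000 bits; with the given probabilities H = 1.9168 bits.
b·(H₀ − H) = 175 × (2.0000 − 1.9168) = 14.57 ms.

15 ms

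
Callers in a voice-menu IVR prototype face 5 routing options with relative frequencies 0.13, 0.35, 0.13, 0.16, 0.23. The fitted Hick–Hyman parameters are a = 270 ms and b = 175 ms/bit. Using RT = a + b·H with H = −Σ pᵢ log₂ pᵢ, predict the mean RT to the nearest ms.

H = 0.13·log₂(1/0.13) + 0.35·log₂(1/0.35) + 0.13·log₂(1/0.13) + 0.16·log₂(1/0.16) + 0.23·log₂(1/0.23) = 2.2061 bits.
RT = 270 + 175 × 2.2061 = 656.06 ms.

656 ms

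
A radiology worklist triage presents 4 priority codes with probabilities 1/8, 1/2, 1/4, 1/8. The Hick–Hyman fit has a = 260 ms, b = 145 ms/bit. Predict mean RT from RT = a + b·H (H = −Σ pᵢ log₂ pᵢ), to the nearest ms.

Each term −pᵢ log₂ pᵢ: 0.125·3 + 0.5·1 + 0.25·2 + 0.125·3; summed, H = 1.750 bits.
Mean RT = a + bH = 260 + 145·1.750 = 513.75 ms.

514 ms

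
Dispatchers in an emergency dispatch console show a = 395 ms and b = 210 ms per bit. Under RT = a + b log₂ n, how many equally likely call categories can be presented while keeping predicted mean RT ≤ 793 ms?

3

Information budget: (793 − 395)/210 = 1.8952 bits, so n ≤ 2^1.8952 = 3.720 → at most 3.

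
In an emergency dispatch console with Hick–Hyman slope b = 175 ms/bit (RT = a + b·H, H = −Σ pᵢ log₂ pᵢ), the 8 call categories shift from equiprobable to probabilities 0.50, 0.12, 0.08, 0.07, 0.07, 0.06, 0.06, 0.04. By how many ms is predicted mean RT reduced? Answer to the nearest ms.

Equiprobable entropy H₀ = log₂ 8 = 3.0000 bits.
Skewed entropy H = −Σ pᵢ log₂ pᵢ = 2.3685 bits.
ΔRT = b·(H₀ − H) = 175 × 0.6315 = 110.51 ms.

111 ms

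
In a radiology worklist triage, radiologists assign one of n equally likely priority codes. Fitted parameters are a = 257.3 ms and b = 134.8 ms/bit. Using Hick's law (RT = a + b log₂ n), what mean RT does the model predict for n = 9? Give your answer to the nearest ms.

log₂(9) = 3.1699 bits, so RT = 257.3 + 134.8 × 3.1699 ≈ 684.606 ms.

685 ms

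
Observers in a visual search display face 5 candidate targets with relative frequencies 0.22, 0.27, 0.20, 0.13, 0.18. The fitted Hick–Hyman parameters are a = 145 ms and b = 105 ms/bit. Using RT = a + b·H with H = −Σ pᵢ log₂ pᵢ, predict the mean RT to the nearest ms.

H = 0.22·log₂(1/0.22) + 0.27·log₂(1/0.27) + 0.20·log₂(1/0.20) + 0.13·log₂(1/0.13) + 0.18·log₂(1/0.18) = 2.2829 bits.
RT = 145 + 105 × 2.2829 = 384.71 ms.

385 ms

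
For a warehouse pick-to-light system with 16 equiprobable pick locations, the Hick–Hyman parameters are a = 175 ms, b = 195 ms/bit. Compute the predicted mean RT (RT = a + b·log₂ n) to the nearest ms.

955 ms

log₂(16) = 4 bits, so RT = 175 + 195 × 4 ≈ 955.000 ms.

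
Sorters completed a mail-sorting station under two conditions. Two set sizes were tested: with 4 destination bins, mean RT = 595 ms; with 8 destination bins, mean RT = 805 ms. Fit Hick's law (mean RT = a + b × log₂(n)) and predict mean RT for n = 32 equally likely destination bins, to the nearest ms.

1225 ms

With log₂ n on the abscissa the relation is linear; from the two conditions:
  b = (805 − 595) / (log₂ 8 − log₂ 4) = 210 / (3 − 2) = 210 ms/bit
  a = 595 − 210 × 2 = 175 ms
Then RT(32) = 175 + 210 × log₂ 32 = 175 + 210 × 5 ≈ 1225.000 ms.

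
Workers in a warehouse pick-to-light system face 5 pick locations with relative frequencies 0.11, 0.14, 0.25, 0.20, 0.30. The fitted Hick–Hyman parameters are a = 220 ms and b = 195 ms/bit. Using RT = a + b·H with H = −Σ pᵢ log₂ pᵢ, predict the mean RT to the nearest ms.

655 ms

Entropy contributions −pᵢ log₂ pᵢ: 0.3503, 0.3971, 0.5000, 0.4644, 0.5211; sum H = 2.2329 bits.
RT = a + bH = 220 + 195·2.2329 = 655.41 ms.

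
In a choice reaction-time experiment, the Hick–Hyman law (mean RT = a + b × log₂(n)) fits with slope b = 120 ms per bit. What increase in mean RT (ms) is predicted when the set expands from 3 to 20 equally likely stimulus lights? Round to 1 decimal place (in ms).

328.4 ms

The intercept a cancels: ΔRT = b·(log₂ n₂ − log₂ n₁) = b·log₂(n₂/n₁).
log₂(20) − log₂(3) = 4.3219 − 1.5850 = 2.7370.
ΔRT = 120 × 2.7370 = 328.436 ms.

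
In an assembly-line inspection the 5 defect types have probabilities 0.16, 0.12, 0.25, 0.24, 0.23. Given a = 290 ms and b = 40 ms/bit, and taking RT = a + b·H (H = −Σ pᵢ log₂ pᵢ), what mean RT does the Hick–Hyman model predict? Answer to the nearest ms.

381 ms

H = 0.16·log₂(1/0.16) + 0.12·log₂(1/0.12) + 0.25·log₂(1/0.25) + 0.24·log₂(1/0.24) + 0.23·log₂(1/0.23) = 2.2719 bits.
RT = 290 + 40 × 2.2719 = 380.88 ms.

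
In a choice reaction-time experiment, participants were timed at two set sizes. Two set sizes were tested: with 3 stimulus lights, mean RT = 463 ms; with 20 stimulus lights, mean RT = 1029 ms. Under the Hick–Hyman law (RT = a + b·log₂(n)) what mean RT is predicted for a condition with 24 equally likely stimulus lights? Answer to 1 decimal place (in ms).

With log₂ n on the abscissa the relation is linear; from the two conditions:
  b = (1029 − 463) / (log₂ 20 − log₂ 3) = 566 / (4.3219 − 1.5850) = 206.798 ms/bit
  a = 463 − 206.798 × 1.5850 = 135.232 ms
Then RT(24) = 135.232 + 206.798 × log₂ 24 = 135.232 + 206.798 × 4.5850 ≈ 1083.395 ms.

1083.4 ms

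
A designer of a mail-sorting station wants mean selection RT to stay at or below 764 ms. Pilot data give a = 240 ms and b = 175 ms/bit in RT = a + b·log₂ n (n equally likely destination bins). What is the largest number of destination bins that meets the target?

175·log₂ n ≤ 764 − 240 = 524, giving log₂ n ≤ 2.9943 and n ≤ 7.968. The largest whole number is 7.

7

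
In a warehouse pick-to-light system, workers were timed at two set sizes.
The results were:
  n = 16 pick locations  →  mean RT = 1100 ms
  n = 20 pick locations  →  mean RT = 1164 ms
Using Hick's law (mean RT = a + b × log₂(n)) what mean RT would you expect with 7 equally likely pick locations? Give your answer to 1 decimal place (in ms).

Solve the two-equation system in a and b:
  b = (1164 − 1100) / (log₂ 20 − log₂ 16) = 64 / (4.3219 − 4) = 198.802 ms/bit
  a = 1100 − 198.802 × 4 = 304.791 ms
Then RT(7) = 304.791 + 198.802 × log₂ 7 = 304.791 + 198.802 × 2.8074 ≈ 862.900 ms.

862.9 ms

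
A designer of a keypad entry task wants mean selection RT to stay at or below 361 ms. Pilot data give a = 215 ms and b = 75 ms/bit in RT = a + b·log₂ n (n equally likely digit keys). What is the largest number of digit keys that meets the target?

Information budget: (361 − 215)/75 = 1.9467 bits, so n ≤ 2^1.9467 = 3.855 → at most 3.

3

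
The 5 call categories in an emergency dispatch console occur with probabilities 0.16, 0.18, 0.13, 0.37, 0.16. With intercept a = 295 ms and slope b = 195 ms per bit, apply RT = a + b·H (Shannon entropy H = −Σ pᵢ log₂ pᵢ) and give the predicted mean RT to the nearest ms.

725 ms

H = 0.16·log₂(1/0.16) + 0.18·log₂(1/0.18) + 0.13·log₂(1/0.13) + 0.37·log₂(1/0.37) + 0.16·log₂(1/0.16) = 2.2047 bits.
RT = 295 + 195 × 2.2047 = 724.92 ms.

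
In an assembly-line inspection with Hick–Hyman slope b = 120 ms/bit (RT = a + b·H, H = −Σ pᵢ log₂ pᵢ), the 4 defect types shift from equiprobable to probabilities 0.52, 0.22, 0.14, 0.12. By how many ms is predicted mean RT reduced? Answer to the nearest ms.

32 ms

The RT saving is b·ΔH. Equiprobable H₀ = log₂(4) = 2.0000 bits; with the given probabilities H = 1.7353 bits.
b·(H₀ − H) = 120 × (2.0000 − 1.7353) = 31.76 ms.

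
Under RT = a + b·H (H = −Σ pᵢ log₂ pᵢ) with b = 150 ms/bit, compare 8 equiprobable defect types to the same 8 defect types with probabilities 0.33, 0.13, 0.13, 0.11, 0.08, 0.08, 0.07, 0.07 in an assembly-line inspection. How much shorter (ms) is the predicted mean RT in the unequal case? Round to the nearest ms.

Equiprobable entropy H₀ = log₂ 8 = 3.0000 bits.
Skewed entropy H = −Σ pᵢ log₂ pᵢ = 2.7635 bits.
ΔRT = b·(H₀ − H) = 150 × 0.2365 = 35.47 ms.

35 ms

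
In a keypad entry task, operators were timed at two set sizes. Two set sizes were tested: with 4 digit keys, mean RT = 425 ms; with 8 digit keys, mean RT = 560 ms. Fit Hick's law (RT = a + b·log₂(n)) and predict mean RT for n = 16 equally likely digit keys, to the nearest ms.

RT is linear in log₂ n, so two points fix the line:
  b = (560 − 425) / (log₂ 8 − log₂ 4) = 135 / (3 − 2) = 135 ms/bit
  a = 425 − 135 × 2 = 155 ms
Then RT(16) = 155 + 135 × log₂ 16 = 155 + 135 × 4 ≈ 695.000 ms.

695 ms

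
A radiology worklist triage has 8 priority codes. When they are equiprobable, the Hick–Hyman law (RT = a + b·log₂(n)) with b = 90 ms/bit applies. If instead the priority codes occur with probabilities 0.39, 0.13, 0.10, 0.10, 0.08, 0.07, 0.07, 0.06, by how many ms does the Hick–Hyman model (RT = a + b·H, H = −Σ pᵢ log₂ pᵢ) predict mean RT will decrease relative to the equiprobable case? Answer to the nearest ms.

Equiprobable entropy H₀ = log₂ 8 = 3.0000 bits.
Skewed entropy H = −Σ pᵢ log₂ pᵢ = 2.6490 bits.
ΔRT = b·(H₀ − H) = 90 × 0.3510 = 31.59 ms.

32 ms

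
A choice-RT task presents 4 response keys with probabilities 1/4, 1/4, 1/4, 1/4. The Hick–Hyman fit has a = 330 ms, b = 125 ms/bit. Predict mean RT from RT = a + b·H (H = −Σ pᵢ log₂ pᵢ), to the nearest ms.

H = −Σ pᵢ log₂ pᵢ = 0.25·2 + 0.25·2 + 0.25·2 + 0.25·2 = 2.000 bits.
RT = 330 + 125 × 2.000 = 580.00 ms.

580 ms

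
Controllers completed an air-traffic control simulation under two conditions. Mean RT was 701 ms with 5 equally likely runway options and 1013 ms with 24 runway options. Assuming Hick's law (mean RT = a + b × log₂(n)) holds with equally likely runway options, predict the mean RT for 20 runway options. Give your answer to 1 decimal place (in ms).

976.7 ms

Solve the two-equation system in a and b:
  b = (1013 − 701) / (log₂ 24 − log₂ 5) = 312 / (4.5850 − 2.3219) = 137.868 ms/bit
  a = 701 − 137.868 × 2.3219 = 380.880 ms
Then RT(20) = 380.880 + 137.868 × log₂ 20 = 380.880 + 137.868 × 4.3219 ≈ 976.736 ms.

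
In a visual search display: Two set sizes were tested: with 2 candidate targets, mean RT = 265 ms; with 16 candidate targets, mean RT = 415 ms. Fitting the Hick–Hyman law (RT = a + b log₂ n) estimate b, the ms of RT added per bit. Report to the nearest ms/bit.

Slope: b = (415 − 265) / (log₂ 16 − log₂ 2) = 150/3.0000 = 50 ms/bit.

50 ms/bit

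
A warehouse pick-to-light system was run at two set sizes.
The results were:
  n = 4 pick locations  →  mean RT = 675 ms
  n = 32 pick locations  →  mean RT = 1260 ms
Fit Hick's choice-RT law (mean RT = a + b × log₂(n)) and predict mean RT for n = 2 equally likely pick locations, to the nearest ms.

Fit slope and intercept:
  b = (1260 − 675) / (log₂ 32 − log₂ 4) = 585 / (5 − 2) = 195 ms/bit
  a = 675 − 195 × 2 = 285 ms
Then RT(2) = 285 + 195 × log₂ 2 = 285 + 195 × 1 ≈ 480.000 ms.

480 ms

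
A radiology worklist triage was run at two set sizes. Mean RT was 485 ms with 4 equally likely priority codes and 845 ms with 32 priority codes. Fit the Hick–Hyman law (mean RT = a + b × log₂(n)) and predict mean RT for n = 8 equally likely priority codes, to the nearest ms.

605 ms

Fit slope and intercept:
  b = (845 − 485) / (log₂ 32 − log₂ 4) = 360 / (5 − 2) = 120 ms/bit
  a = 485 − 120 × 2 = 245 ms
Then RT(8) = 245 + 120 × log₂ 8 = 245 + 120 × 3 ≈ 605.000 ms.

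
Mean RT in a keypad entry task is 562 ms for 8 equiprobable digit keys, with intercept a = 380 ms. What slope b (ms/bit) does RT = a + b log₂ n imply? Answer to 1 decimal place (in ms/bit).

log₂(8) = 3 bits.
b = (RT − a)/log₂ n = (562 − 380) / 3 = 60.667 ms/bit.

60.7 ms/bit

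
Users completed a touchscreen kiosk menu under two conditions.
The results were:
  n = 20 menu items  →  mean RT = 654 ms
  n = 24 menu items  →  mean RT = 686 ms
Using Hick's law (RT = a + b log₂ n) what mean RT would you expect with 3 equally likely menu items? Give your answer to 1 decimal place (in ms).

321.0 ms

Fit slope and intercept:
  b = (686 − 654) / (log₂ 24 − log₂ 20) = 32 / (4.5850 − 4.3219) = 121.657 ms/bit
  a = 654 − 121.657 × 4.3219 = 128.207 ms
Then RT(3) = 128.207 + 121.657 × log₂ 3 = 128.207 + 121.657 × 1.5850 ≈ 321.029 ms.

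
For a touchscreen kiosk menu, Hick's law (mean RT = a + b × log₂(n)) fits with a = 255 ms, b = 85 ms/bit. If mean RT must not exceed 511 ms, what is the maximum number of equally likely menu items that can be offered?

85·log₂ n ≤ 511 − 255 = 256, giving log₂ n ≤ 3.0118 and n ≤ 8.066. The largest whole number is 8.

8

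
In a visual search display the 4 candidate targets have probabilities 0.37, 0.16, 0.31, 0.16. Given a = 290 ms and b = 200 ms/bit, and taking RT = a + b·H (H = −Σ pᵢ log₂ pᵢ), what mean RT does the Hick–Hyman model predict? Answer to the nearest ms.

Entropy contributions −pᵢ log₂ pᵢ: 0.5307, 0.4230, 0.5238, 0.4230; sum H = 1.9006 bits.
RT = a + bH = 290 + 200·1.9006 = 670.11 ms.

670 ms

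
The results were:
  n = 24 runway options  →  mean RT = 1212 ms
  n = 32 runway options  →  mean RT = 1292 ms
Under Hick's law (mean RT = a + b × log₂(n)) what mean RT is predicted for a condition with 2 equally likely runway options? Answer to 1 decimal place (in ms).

Fit slope and intercept:
  b = (1292 − 1212) / (log₂ 32 − log₂ 24) = 80 / (5 − 4.5850) = 192.754 ms/bit
  a = 1212 − 192.754 × 4.5850 = 328.232 ms
Then RT(2) = 328.232 + 192.754 × log₂ 2 = 328.232 + 192.754 × 1 ≈ 520.985 ms.

521.0 ms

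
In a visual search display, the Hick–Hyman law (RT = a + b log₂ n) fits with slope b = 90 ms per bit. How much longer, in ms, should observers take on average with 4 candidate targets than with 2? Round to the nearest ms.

ΔRT = (a + b log₂ n₂) − (a + b log₂ n₁) = b·(log₂ n₂ − log₂ n₁).
log₂(4) − log₂(2) = log₂(4/2) = log₂(2) = 1.
ΔRT = 90 × 1.0000 = 90.000 ms.

90 ms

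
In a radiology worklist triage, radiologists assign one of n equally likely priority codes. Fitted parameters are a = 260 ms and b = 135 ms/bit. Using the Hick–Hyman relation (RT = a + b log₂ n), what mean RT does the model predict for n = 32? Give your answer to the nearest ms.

935 ms

log₂(32) = 5 bits, so RT = 260 + 135 × 5 ≈ 935.000 ms.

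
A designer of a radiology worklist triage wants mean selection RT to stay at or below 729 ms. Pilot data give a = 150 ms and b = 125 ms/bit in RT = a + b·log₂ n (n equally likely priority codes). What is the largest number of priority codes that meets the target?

Set 150 + 125·log₂ n ≤ 729 → log₂ n ≤ (729 − 150)/125 = 4.6320.
So n ≤ 2^4.6320 = 24.795; the largest integer n is 24.

24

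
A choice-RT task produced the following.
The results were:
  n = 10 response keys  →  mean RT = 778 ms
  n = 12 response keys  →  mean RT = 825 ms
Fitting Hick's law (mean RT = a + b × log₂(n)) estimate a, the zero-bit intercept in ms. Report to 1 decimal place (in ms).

b = (RT₂ − RT₁)/(log₂ n₂ − log₂ n₁) = (825 − 778)/(3.5850 − 3.3219) = 178.684 ms/bit.
a = RT₁ − b·log₂ n₁ = 778 − 178.684 × 3.3219 = 184.425 ms.

184.4 ms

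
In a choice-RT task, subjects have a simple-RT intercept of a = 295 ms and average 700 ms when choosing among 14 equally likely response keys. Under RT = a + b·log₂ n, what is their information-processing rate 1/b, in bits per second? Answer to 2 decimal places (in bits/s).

b = (700 − 295)/log₂ 14 = 405/3.8074 = 106.373 ms per bit = 0.10637 s/bit; the reciprocal is 9.401 bits/s.

9.40 bits/s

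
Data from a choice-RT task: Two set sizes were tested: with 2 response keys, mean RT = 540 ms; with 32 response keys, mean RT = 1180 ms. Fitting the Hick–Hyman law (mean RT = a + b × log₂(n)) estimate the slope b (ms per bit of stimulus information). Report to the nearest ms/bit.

b = (RT₂ − RT₁)/(log₂ n₂ − log₂ n₁) = (1180 − 540)/(5 − 1) = 160 ms/bit.

160 ms/bit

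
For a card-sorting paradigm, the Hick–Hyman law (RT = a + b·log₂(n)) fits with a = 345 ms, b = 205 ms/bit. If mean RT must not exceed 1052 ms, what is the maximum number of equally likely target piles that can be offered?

10

205·log₂ n ≤ 1052 − 345 = 707, giving log₂ n ≤ 3.4488 and n ≤ 10.919. The largest whole number is 10.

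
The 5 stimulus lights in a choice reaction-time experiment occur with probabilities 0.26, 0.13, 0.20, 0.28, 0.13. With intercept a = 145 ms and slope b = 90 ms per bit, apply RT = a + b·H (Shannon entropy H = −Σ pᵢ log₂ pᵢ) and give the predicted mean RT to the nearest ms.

H = 0.26·log₂(1/0.26) + 0.13·log₂(1/0.13) + 0.20·log₂(1/0.20) + 0.28·log₂(1/0.28) + 0.13·log₂(1/0.13) = 2.2492 bits.
RT = 145 + 90 × 2.2492 = 347.43 ms.

347 ms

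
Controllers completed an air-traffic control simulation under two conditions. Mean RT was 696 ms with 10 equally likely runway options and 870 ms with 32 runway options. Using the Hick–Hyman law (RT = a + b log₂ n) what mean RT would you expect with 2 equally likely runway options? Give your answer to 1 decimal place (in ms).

RT is linear in log₂ n, so two points fix the line:
  b = (870 − 696) / (log₂ 32 − log₂ 10) = 174 / (5 − 3.3219) = 103.690 ms/bit
  a = 696 − 103.690 × 3.3219 = 351.548 ms
Then RT(2) = 351.548 + 103.690 × log₂ 2 = 351.548 + 103.690 × 1 ≈ 455.238 ms.

455.2 ms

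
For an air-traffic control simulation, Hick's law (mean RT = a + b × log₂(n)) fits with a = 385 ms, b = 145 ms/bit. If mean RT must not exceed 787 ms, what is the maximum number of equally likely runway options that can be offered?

145·log₂ n ≤ 787 − 385 = 402, giving log₂ n ≤ 2.7724 and n ≤ 6.833. The largest whole number is 6.

6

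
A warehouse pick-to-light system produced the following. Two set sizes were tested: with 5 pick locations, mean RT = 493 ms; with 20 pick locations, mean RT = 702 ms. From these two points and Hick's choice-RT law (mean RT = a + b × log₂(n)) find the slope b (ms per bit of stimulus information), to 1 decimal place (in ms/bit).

The slope on a log₂ axis is (702 − 493) / (4.3219 − 2.3219) = 104.500 ms/bit.

104.5 ms/bit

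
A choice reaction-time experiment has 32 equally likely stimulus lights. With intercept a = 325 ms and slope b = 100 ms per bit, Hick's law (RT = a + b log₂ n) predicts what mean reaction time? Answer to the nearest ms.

log₂(32) = 5 bits, so RT = 325 + 100 × 5 ≈ 825.000 ms.

825 ms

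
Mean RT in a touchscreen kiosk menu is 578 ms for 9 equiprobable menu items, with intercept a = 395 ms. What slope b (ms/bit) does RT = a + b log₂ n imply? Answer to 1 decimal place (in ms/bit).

57.7 ms/bit

9 alternatives carry log₂ 9 = 3.1699 bits; the choice cost is 578 − 395 = 183 ms, so b = 183/3.1699 = 57.730 ms/bit.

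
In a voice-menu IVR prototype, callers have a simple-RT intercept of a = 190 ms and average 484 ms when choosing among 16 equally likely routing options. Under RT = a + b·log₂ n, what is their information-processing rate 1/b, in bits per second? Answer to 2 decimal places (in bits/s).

b = (484 − 190)/log₂ 16 = 294/4 = 73.500 ms per bit = 0.07350 s/bit; the reciprocal is 13.605 bits/s.

13.61 bits/s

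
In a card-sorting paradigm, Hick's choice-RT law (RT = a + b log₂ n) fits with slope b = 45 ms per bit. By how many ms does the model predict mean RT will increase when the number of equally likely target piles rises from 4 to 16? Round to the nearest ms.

The intercept a cancels: ΔRT = b·(log₂ n₂ − log₂ n₁) = b·log₂(n₂/n₁).
log₂(16) − log₂(4) = log₂(16/4) = log₂(4) = 2.
ΔRT = 45 × 2.0000 = 90.000 ms.

90 ms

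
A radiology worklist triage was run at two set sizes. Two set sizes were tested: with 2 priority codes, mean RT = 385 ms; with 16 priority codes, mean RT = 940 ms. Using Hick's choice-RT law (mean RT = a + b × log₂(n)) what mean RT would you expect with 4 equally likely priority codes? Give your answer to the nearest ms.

With log₂ n on the abscissa the relation is linear; from the two conditions:
  b = (940 − 385) / (log₂ 16 − log₂ 2) = 555 / (4 − 1) = 185 ms/bit
  a = 385 − 185 × 1 = 200 ms
Then RT(4) = 200 + 185 × log₂ 4 = 200 + 185 × 2 ≈ 570.000 ms.

570 ms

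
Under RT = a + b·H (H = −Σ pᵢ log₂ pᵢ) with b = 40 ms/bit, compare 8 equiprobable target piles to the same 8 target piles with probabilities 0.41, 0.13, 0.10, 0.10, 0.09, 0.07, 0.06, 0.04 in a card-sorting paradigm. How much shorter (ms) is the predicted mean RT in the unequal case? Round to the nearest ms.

17 ms

Equiprobable entropy H₀ = log₂ 8 = 3.0000 bits.
Skewed entropy H = −Σ pᵢ log₂ pᵢ = 2.5849 bits.
ΔRT = b·(H₀ − H) = 40 × 0.4151 = 16.60 ms.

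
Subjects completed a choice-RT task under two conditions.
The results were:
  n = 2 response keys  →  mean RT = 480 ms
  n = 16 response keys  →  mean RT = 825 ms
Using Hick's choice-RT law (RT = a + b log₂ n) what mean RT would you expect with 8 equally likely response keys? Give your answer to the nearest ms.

710 ms

With log₂ n on the abscissa the relation is linear; from the two conditions:
  b = (825 − 480) / (log₂ 16 − log₂ 2) = 345 / (4 − 1) = 115 ms/bit
  a = 480 − 115 × 1 = 365 ms
Then RT(8) = 365 + 115 × log₂ 8 = 365 + 115 × 3 ≈ 710.000 ms.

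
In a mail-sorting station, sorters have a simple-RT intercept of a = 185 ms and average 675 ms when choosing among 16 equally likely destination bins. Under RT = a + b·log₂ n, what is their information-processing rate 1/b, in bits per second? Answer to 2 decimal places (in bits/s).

Choice component = 675 − 185 = 490 ms over log₂(16) = 4 bits.
b = 490 / 4 = 122.500 ms/bit, so 1/b = 8.163 bits/s.

8.16 bits/s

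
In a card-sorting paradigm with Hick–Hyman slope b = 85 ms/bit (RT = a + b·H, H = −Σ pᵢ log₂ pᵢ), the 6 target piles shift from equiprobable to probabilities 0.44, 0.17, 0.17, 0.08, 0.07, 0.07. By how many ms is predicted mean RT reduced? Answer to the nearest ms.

The RT saving is b·ΔH. Equiprobable H₀ = log₂(6) = 2.5850 bits; with the given probabilities H = 2.2189 bits.
b·(H₀ − H) = 85 × (2.5850 − 2.2189) = 31.11 ms.

31 ms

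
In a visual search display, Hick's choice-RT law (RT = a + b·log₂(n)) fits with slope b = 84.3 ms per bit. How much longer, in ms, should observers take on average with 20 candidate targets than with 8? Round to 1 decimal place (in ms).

Only the slope matters, since a is common to both: ΔRT = b·log₂(n₂/n₁).
log₂(20) − log₂(8) = 4.3219 − 3 = 1.3219.
ΔRT = 84.3 × 1.3219 = 111.439 ms.

111.4 ms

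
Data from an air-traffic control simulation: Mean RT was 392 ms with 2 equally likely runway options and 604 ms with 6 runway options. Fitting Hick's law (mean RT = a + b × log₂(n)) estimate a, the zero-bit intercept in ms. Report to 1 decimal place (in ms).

258.2 ms

Slope: b = (604 − 392) / (log₂ 6 − log₂ 2) = 212/1.5850 = 133.757 ms/bit.
a = RT₁ − b·log₂ n₁ = 392 − 133.757 × 1 = 258.243 ms.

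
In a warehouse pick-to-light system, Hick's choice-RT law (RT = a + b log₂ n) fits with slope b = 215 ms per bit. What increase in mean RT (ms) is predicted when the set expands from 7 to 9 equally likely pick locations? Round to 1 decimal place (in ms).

The intercept a cancels: ΔRT = b·(log₂ n₂ − log₂ n₁) = b·log₂(n₂/n₁).
log₂(9) − log₂(7) = 3.1699 − 2.8074 = 0.3626.
ΔRT = 215 × 0.3626 = 77.953 ms.

78.0 ms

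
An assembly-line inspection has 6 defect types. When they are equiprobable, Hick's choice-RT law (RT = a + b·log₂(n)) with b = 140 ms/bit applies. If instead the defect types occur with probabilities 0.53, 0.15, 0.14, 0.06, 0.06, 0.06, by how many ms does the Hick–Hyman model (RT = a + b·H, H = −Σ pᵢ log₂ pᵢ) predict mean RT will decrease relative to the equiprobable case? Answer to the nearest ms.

79 ms

The RT saving is b·ΔH. Equiprobable H₀ = log₂(6) = 2.5850 bits; with the given probabilities H = 2.0237 bits.
b·(H₀ − H) = 140 × (2.5850 − 2.0237) = 78.58 ms.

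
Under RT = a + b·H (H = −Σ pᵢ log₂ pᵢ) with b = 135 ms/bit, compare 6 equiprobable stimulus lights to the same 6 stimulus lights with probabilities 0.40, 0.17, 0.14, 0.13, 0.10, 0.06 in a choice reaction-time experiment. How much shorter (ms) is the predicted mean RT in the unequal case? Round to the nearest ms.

Equiprobable entropy H₀ = log₂ 6 = 2.5850 bits.
Skewed entropy H = −Σ pᵢ log₂ pᵢ = 2.3188 bits.
ΔRT = b·(H₀ − H) = 135 × 0.2661 = 35.93 ms.

36 ms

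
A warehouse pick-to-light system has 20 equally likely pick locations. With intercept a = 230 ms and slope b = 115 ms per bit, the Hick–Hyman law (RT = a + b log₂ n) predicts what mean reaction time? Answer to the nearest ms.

log₂(20) = 4.3219 bits, so RT = 230 + 115 × 4.3219 ≈ 727.022 ms.

727 ms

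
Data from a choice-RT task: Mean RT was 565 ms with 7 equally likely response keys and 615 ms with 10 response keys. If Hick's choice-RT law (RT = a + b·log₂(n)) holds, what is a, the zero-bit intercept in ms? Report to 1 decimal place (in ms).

292.2 ms

Slope: b = (615 − 565) / (log₂ 10 − log₂ 7) = 50/0.5146 = 97.168 ms/bit.
Intercept: a = 565 − 97.168·log₂(7) = 292.215 ms.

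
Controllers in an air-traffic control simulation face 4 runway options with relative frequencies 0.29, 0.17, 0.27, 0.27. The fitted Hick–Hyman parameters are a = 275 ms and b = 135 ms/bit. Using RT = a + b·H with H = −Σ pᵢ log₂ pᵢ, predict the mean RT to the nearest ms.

541 ms

Entropy contributions −pᵢ log₂ pᵢ: 0.5179, 0.4346, 0.5100, 0.5100; sum H = 1.9725 bits.
RT = a + bH = 275 + 135·1.9725 = 541.29 ms.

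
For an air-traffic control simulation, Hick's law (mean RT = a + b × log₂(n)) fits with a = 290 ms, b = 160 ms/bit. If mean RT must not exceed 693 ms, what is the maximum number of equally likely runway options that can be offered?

5

Information budget: (693 − 290)/160 = 2.5187 bits, so n ≤ 2^2.5187 = 5.731 → at most 5.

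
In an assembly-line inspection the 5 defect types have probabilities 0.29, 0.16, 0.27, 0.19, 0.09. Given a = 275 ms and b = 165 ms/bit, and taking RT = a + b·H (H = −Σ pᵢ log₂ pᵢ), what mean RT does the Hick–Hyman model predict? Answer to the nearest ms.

H = 0.29·log₂(1/0.29) + 0.16·log₂(1/0.16) + 0.27·log₂(1/0.27) + 0.19·log₂(1/0.19) + 0.09·log₂(1/0.09) = 2.2188 bits.
RT = 275 + 165 × 2.2188 = 641.11 ms.

641 ms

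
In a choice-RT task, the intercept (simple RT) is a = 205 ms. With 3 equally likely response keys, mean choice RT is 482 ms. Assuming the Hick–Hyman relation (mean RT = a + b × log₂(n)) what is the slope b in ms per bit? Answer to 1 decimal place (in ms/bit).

3 alternatives carry log₂ 3 = 1.5850 bits; the choice cost is 482 − 205 = 277 ms, so b = 277/1.5850 = 174.768 ms/bit.

174.8 ms/bit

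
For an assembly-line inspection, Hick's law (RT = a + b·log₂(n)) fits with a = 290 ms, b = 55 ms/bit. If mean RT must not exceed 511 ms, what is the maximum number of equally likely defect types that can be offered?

16

Information budget: (511 − 290)/55 = 4.0182 bits, so n ≤ 2^4.0182 = 16.203 → at most 16.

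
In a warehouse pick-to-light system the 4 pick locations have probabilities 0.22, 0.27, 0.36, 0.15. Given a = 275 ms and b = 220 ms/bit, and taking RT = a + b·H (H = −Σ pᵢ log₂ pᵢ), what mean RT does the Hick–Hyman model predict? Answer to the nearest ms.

H = 0.22·log₂(1/0.22) + 0.27·log₂(1/0.27) + 0.36·log₂(1/0.36) + 0.15·log₂(1/0.15) = 1.9318 bits.
RT = 275 + 220 × 1.9318 = 699.99 ms.

700 ms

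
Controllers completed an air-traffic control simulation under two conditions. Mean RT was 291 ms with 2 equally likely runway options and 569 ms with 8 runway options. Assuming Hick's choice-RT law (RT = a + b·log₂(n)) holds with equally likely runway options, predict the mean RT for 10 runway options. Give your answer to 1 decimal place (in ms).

613.7 ms

With log₂ n on the abscissa the relation is linear; from the two conditions:
  b = (569 − 291) / (log₂ 8 − log₂ 2) = 278 / (3 − 1) = 139.000 ms/bit
  a = 291 − 139.000 × 1 = 152.000 ms
Then RT(10) = 152.000 + 139.000 × log₂ 10 = 152.000 + 139.000 × 3.3219 ≈ 613.748 ms.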